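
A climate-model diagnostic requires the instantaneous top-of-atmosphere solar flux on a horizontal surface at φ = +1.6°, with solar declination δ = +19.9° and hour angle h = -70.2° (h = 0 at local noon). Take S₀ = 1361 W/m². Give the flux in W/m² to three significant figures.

cos θ_z = sin φ sin δ + cos φ cos δ cos h = 0.009504 + 0.318387 = 0.327891.
Flux = S₀ · cos θ_z = 1361 × 0.327891 = 446.3 W/m².

446 W/m²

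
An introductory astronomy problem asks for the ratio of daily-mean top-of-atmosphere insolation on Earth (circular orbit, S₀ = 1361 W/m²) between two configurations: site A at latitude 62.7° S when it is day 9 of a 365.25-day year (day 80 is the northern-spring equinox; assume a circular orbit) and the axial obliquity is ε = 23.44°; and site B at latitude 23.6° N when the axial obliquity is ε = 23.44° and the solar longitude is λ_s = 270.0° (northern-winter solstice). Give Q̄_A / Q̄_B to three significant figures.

— Configuration A (φ=-62.7°):
Solar longitude: λ_s = 360° × (9 − 80)/365.25 = -69.979°, i.e. -69.979° + 360° = 290.021°.
sin δ = sin 23.44° × sin 290.021° = -0.37375, so δ = -21.947°.
cos H₀ = −tan(-62.7°) tan(-21.947°) = -0.7807, H₀ = 2.4666 rad.
Bracket: H₀ sin φ sin δ + cos φ cos δ sin H₀ = 2.4666×-0.88862×-0.37375 + 0.45865×0.92753×0.62490 = 0.819211 + 0.265840 = 1.085051.
Q̄ = (S₀/π) × [bracket] = (1361/π) × 1.085051 = 470.07 W/m².
— Configuration B (φ=+23.6°):
Solar declination: sin δ = sin ε · sin λ_s = sin 23.44° × sin 270.0° = -0.39779, so δ = -23.440°.
cos H₀ = −tan(+23.6°) tan(-23.440°) = 0.1894, H₀ = 1.3802 rad.
Bracket: H₀ sin φ sin δ + cos φ cos δ sin H₀ = 1.3802×0.40035×-0.39779 + 0.91636×0.91748×0.98190 = -0.219804 + 0.825525 = 0.605721.
Q̄ = (S₀/π) × [bracket] = (1361/π) × 0.605721 = 262.41 W/m².
Ratio Q̄_A / Q̄_B = 470.07 / 262.41 = 1.791.

Q̄_A / Q̄_B ≈ 1.79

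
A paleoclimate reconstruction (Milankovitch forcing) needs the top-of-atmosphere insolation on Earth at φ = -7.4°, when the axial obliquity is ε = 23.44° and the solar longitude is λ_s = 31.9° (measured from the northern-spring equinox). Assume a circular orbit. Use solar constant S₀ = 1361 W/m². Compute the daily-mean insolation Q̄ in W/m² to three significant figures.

Q̄ ≈ 402 W/m²

Solar declination: sin δ = sin ε · sin λ_s = sin 23.44° × sin 31.9° = 0.21021, so δ = +12.134°.
cos H₀ = −tan(-7.4°) tan(+12.134°) = 0.0279, H₀ = 1.5429 rad.
Bracket: H₀ sin φ sin δ + cos φ cos δ sin H₀ = 1.5429×-0.12880×0.21021 + 0.99167×0.97766×0.99961 = -0.041774 + 0.969138 = 0.927364.
Q̄ = (S₀/π) × [bracket] = (1361/π) × 0.927364 = 401.8 W/m².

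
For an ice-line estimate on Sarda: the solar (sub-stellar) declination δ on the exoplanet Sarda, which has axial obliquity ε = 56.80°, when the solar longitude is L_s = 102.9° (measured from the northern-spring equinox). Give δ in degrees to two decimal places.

sin δ = sin ε · sin L_s = sin 56.80° × sin 102.9° = 0.815645.
δ = arcsin(0.815645) = +54.65°.

δ = +54.65°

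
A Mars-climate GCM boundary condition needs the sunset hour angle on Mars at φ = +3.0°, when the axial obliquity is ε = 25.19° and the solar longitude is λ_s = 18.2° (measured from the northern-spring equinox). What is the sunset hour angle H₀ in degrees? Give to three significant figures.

Solar declination: sin δ = sin ε · sin λ_s = sin 25.19° × sin 18.2° = 0.13294, so δ = +7.639°.
cos H₀ = −tan φ · tan δ = −tan(+3.0°) × tan(+7.639°) = -0.0070, so H₀ = 1.5778 rad = 90.40°.

H₀ = 90.4°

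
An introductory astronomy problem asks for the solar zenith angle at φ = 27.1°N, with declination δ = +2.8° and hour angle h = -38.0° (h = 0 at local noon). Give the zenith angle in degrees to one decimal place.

θ_z = 43.7°

cos θ_z = sin φ sin δ + cos φ cos δ cos h = 0.022253 + 0.700660 = 0.722913.
θ_z = arccos(0.722913) = 43.7°.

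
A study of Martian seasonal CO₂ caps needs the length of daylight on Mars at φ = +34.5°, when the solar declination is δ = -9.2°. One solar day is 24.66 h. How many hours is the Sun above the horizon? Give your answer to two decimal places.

cos H₀ = −tan φ · tan δ = −tan(+34.5°) × tan(-9.200°) = 0.1113, so H₀ = 1.4592 rad = 83.61°.
Daylight = 2H₀/(2π) × 24.66 h = (1.4592/π) × 24.66 = 11.45 h.

11.45 h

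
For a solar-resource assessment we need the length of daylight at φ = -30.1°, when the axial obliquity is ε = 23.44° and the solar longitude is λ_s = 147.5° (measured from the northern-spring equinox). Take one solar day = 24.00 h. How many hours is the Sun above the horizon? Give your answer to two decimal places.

Solar declination: sin δ = sin ε · sin λ_s = sin 23.44° × sin 147.5° = 0.21373, so δ = +12.341°.
cos H₀ = −tan φ · tan δ = −tan(-30.1°) × tan(+12.341°) = 0.1268, so H₀ = 1.4436 rad = 82.71°.
Daylight = 2H₀/(2π) × 24.00 h = (1.4436/π) × 24.00 = 11.03 h.

11.03 h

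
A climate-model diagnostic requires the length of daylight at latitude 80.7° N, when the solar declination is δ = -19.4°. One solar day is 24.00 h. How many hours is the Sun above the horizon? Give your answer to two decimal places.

cos H₀ = −tan φ · tan δ = 2.1505 ≥ 1, so the Sun never rises (polar night) and H₀ = 0.
Daylight = 2H₀/(2π) × 24.00 h = (0.0000/π) × 24.00 = 0.00 h.

0.00 h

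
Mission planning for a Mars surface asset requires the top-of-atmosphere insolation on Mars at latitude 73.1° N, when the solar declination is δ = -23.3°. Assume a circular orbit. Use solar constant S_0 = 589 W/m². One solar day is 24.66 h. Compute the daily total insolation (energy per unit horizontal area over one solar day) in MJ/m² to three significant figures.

cos h₀ = −tan(+73.1°) tan(-23.300°) = 1.4175 ≥ 1 ⇒ polar night, h₀ = 0 and Q̄ = 0.
Daily total = Q̄ × 24.66 h × 3600 s/h = 0.00 MJ/m².

0.00 MJ/m²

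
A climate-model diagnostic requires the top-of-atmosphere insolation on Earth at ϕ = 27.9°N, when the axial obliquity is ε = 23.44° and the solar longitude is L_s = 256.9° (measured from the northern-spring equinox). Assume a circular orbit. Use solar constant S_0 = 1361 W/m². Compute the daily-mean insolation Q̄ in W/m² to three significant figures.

Q̄ ≈ 238 W/m²

Solar declination: sin δ = sin ε · sin L_s = sin 23.44° × sin 256.9° = -0.38744, so δ = -22.795°.
cos h₀ = −tan(+27.9°) tan(-22.795°) = 0.2225, h₀ = 1.3464 rad.
Bracket: h₀ sin ϕ sin δ + cos ϕ cos δ sin h₀ = 1.3464×0.46793×-0.38744 + 0.88377×0.92190×0.97493 = -0.244095 + 0.794322 = 0.550227.
Q̄ = (S_0/π) × [bracket] = (1361/π) × 0.550227 = 238.4 W/m².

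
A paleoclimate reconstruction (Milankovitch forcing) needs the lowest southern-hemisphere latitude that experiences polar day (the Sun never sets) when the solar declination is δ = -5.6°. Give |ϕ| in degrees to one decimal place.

|ϕ| = 84.4°

Polar day requires cos h₀ = −tan ϕ tan δ ≤ −1, i.e. tan ϕ tan δ ≥ 1.
The boundary is |tan ϕ| · |tan δ| = 1, so |ϕ| = 90° − |δ| = 90° − 5.6° = 84.4° in the southern hemisphere.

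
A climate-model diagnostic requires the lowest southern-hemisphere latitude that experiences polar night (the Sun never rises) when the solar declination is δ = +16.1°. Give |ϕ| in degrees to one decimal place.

Polar night requires cos h₀ = −tan ϕ tan δ ≥ 1, i.e. tan ϕ tan δ ≤ −1.
The boundary is |tan ϕ| · |tan δ| = 1, so |ϕ| = 90° − |δ| = 90° − 16.1° = 73.9° in the southern hemisphere.

|ϕ| = 73.9°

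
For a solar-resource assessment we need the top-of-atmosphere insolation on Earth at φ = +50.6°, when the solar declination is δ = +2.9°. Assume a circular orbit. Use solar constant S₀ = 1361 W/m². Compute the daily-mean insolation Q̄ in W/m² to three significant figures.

Q̄ ≈ 302 W/m²

cos H₀ = −tan(+50.6°) tan(+2.900°) = -0.0617, H₀ = 1.6325 rad.
Bracket: H₀ sin φ sin δ + cos φ cos δ sin H₀ = 1.6325×0.77273×0.05059 + 0.63473×0.99872×0.99810 = 0.063818 + 0.632713 = 0.696531.
Q̄ = (S₀/π) × [bracket] = (1361/π) × 0.696531 = 301.8 W/m².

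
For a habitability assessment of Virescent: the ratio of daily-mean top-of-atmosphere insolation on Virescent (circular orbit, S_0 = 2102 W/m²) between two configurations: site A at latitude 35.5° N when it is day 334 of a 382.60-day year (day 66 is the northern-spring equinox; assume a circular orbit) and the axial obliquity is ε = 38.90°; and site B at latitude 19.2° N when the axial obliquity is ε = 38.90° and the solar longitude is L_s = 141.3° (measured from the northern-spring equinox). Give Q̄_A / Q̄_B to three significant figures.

— Configuration A (ϕ=+35.5°):
Solar longitude: L_s = 360° × (334 − 66)/382.60 = 252.169°.
sin δ = sin 38.90° × sin 252.169° = -0.59780, so δ = -36.712°.
cos h₀ = −tan(+35.5°) tan(-36.712°) = 0.5319, h₀ = 1.0099 rad.
Bracket: h₀ sin ϕ sin δ + cos ϕ cos δ sin h₀ = 1.0099×0.58070×-0.59780 + 0.81412×0.80165×0.84680 = -0.350579 + 0.552655 = 0.202076.
Q̄ = (S_0/π) × [bracket] = (2102/π) × 0.202076 = 135.21 W/m².
— Configuration B (ϕ=+19.2°):
Solar declination: sin δ = sin ε · sin L_s = sin 38.90° × sin 141.3° = 0.39263, so δ = +23.118°.
cos h₀ = −tan(+19.2°) tan(+23.118°) = -0.1487, h₀ = 1.7200 rad.
Bracket: h₀ sin ϕ sin δ + cos ϕ cos δ sin h₀ = 1.7200×0.32887×0.39263 + 0.94438×0.91970×0.98889 = 0.222094 + 0.858897 = 1.080991.
Q̄ = (S_0/π) × [bracket] = (2102/π) × 1.080991 = 723.28 W/m².
Ratio Q̄_A / Q̄_B = 135.21 / 723.28 = 0.1869.

Q̄_A / Q̄_B ≈ 0.187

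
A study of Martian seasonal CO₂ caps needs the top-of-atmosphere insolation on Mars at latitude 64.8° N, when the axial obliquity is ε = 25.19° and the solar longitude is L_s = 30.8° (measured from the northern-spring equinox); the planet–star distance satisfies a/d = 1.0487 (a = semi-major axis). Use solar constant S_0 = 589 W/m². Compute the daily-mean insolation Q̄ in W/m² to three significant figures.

Solar declination: sin δ = sin ε · sin L_s = sin 25.19° × sin 30.8° = 0.21794, so δ = +12.588°.
cos h₀ = −tan(+64.8°) tan(+12.588°) = -0.4745, h₀ = 2.0652 rad.
Bracket: h₀ sin ϕ sin δ + cos ϕ cos δ sin h₀ = 2.0652×0.90483×0.21794 + 0.42578×0.97596×0.88023 = 0.407255 + 0.365775 = 0.773030.
Inverse-square distance factor (a/d)² = 1.0487² = 1.099772.
Q̄ = (S_0/π) × 1.099772 × [bracket] = (589/π) × 1.099772 × 0.773030 = 159.4 W/m².

Q̄ ≈ 159 W/m²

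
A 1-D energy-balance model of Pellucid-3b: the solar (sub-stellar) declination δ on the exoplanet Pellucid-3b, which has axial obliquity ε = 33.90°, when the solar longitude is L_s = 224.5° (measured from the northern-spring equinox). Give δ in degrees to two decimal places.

δ = -23.01°

sin δ = sin ε · sin L_s = sin 33.90° × sin 224.5° = -0.390929.
δ = arcsin(-0.390929) = -23.01°.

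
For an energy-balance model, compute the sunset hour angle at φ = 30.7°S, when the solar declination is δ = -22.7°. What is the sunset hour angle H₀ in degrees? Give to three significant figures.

cos H₀ = −tan φ · tan δ = −tan(-30.7°) × tan(-22.700°) = -0.2484, so H₀ = 1.8218 rad = 104.38°.

H₀ = 104°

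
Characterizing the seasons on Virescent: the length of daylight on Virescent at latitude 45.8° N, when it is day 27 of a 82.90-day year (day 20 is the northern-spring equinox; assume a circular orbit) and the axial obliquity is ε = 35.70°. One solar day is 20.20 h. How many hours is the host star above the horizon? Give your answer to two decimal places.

12.18 h

Solar longitude: L_s = 360° × (27 − 20)/82.90 = 30.398°.
sin δ = sin 35.70° × sin 30.398° = 0.29527, so δ = +17.174°.
cos h₀ = −tan ϕ · tan δ = −tan(+45.8°) × tan(+17.174°) = -0.3178, so h₀ = 1.8942 rad = 108.53°.
Daylight = 2h₀/(2π) × 20.20 h = (1.8942/π) × 20.20 = 12.18 h.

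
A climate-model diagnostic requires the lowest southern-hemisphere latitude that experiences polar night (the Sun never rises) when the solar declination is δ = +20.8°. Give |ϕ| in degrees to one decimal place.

|ϕ| = 69.2°

Polar night requires cos h₀ = −tan ϕ tan δ ≥ 1, i.e. tan ϕ tan δ ≤ −1.
The boundary is |tan ϕ| · |tan δ| = 1, so |ϕ| = 90° − |δ| = 90° − 20.8° = 69.2° in the southern hemisphere.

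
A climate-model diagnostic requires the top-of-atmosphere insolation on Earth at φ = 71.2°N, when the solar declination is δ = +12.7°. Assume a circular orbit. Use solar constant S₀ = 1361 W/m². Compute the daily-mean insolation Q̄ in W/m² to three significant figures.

cos H₀ = −tan(+71.2°) tan(+12.700°) = -0.6620, H₀ = 2.2943 rad.
Bracket: H₀ sin φ sin δ + cos φ cos δ sin H₀ = 2.2943×0.94665×0.21985 + 0.32227×0.97553×0.74951 = 0.477492 + 0.235634 = 0.713126.
Q̄ = (S₀/π) × [bracket] = (1361/π) × 0.713126 = 308.9 W/m².

Q̄ ≈ 309 W/m²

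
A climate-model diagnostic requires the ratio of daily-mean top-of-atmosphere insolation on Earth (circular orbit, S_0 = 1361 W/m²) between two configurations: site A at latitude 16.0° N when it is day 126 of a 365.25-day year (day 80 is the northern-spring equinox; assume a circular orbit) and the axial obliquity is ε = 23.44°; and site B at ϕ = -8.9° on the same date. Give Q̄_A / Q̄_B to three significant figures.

— Configuration A (ϕ=+16.0°):
Solar longitude: L_s = 360° × (126 − 80)/365.25 = 45.339°.
sin δ = sin 23.44° × sin 45.339° = 0.28294, so δ = +16.436°.
cos h₀ = −tan(+16.0°) tan(+16.436°) = -0.0846, h₀ = 1.6555 rad.
Bracket: h₀ sin ϕ sin δ + cos ϕ cos δ sin h₀ = 1.6555×0.27564×0.28294 + 0.96126×0.95914×0.99642 = 0.129112 + 0.918682 = 1.047794.
Q̄ = (S_0/π) × [bracket] = (1361/π) × 1.047794 = 453.93 W/m².
— Configuration B (ϕ=-8.9°):
cos h₀ = −tan(-8.9°) tan(+16.436°) = 0.0462, h₀ = 1.5246 rad.
Bracket: h₀ sin ϕ sin δ + cos ϕ cos δ sin h₀ = 1.5246×-0.15471×0.28294 + 0.98796×0.95914×0.99893 = -0.066737 + 0.946578 = 0.879841.
Q̄ = (S_0/π) × [bracket] = (1361/π) × 0.879841 = 381.16 W/m².
Ratio Q̄_A / Q̄_B = 453.93 / 381.16 = 1.191.

Q̄_A / Q̄_B ≈ 1.19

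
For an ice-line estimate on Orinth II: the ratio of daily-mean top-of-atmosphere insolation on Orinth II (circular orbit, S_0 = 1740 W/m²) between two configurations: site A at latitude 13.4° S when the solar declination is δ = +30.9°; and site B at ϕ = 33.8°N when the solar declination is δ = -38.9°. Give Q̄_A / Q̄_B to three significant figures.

— Configuration A (ϕ=-13.4°):
cos h₀ = −tan(-13.4°) tan(+30.900°) = 0.1426, h₀ = 1.4277 rad.
Bracket: h₀ sin ϕ sin δ + cos ϕ cos δ sin h₀ = 1.4277×-0.23175×0.51354 + 0.97278×0.85806×0.98978 = -0.169915 + 0.826173 = 0.656258.
Q̄ = (S_0/π) × [bracket] = (1740/π) × 0.656258 = 363.47 W/m².
— Configuration B (ϕ=+33.8°):
cos h₀ = −tan(+33.8°) tan(-38.900°) = 0.5402, h₀ = 1.0002 rad.
Bracket: h₀ sin ϕ sin δ + cos ϕ cos δ sin h₀ = 1.0002×0.55630×-0.62796 + 0.83098×0.77824×0.84156 = -0.349404 + 0.544238 = 0.194834.
Q̄ = (S_0/π) × [bracket] = (1740/π) × 0.194834 = 107.91 W/m².
Ratio Q̄_A / Q̄_B = 363.47 / 107.91 = 3.368.

Q̄_A / Q̄_B ≈ 3.37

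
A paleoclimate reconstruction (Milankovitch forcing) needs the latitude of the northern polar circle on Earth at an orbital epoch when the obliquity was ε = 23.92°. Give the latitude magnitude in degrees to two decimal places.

The polar circle is the lowest latitude that experiences at least one full rotation of continuous daylight at the northern-summer solstice; it lies at |φ| = 90° − ε = 90° − 23.92° = 66.08°.

66.08°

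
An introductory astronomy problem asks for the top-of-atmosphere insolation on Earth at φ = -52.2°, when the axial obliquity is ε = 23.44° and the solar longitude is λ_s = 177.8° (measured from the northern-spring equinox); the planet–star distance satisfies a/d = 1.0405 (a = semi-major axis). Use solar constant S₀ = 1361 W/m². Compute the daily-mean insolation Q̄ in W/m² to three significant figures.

Solar declination: sin δ = sin ε · sin λ_s = sin 23.44° × sin 177.8° = 0.01527, so δ = +0.875°.
cos H₀ = −tan(-52.2°) tan(+0.875°) = 0.0197, H₀ = 1.5511 rad.
Bracket: H₀ sin φ sin δ + cos φ cos δ sin H₀ = 1.5511×-0.79016×0.01527 + 0.61291×0.99988×0.99981 = -0.018715 + 0.612720 = 0.594005.
Inverse-square distance factor (a/d)² = 1.0405² = 1.082640.
Q̄ = (S₀/π) × 1.082640 × [bracket] = (1361/π) × 1.082640 × 0.594005 = 278.6 W/m².

Q̄ ≈ 279 W/m²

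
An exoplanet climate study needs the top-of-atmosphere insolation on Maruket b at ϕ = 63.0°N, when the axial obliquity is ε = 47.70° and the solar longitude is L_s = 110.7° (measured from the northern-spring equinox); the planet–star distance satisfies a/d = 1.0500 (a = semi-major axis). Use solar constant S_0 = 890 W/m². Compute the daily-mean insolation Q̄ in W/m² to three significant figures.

Q̄ ≈ 605 W/m²

Solar declination: sin δ = sin ε · sin L_s = sin 47.70° × sin 110.7° = 0.69188, so δ = +43.779°.
cos h₀ = −tan(+63.0°) tan(+43.779°) = -1.8807 ≤ −1 ⇒ polar day, h₀ = π.
Bracket: h₀ sin ϕ sin δ + cos ϕ cos δ sin h₀ = 3.1416×0.89101×0.69188 + 0.45399×0.72201×0.00000 = 1.936708 + 0.000000 = 1.936708.
Inverse-square distance factor (a/d)² = 1.0500² = 1.102500.
Q̄ = (S_0/π) × 1.102500 × [bracket] = (890/π) × 1.102500 × 1.936708 = 604.9 W/m².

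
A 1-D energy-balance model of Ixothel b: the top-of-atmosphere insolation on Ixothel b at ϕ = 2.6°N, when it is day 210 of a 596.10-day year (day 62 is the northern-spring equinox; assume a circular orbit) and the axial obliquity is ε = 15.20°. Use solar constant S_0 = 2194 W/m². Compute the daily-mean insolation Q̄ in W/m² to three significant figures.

Solar longitude: L_s = 360° × (210 − 62)/596.10 = 89.381°.
sin δ = sin 15.20° × sin 89.381° = 0.26217, so δ = +15.199°.
cos h₀ = −tan(+2.6°) tan(+15.199°) = -0.0123, h₀ = 1.5831 rad.
Bracket: h₀ sin ϕ sin δ + cos ϕ cos δ sin h₀ = 1.5831×0.04536×0.26217 + 0.99897×0.96502×0.99992 = 0.018826 + 0.963949 = 0.982775.
Q̄ = (S_0/π) × [bracket] = (2194/π) × 0.982775 = 686.3 W/m².

Q̄ ≈ 686 W/m²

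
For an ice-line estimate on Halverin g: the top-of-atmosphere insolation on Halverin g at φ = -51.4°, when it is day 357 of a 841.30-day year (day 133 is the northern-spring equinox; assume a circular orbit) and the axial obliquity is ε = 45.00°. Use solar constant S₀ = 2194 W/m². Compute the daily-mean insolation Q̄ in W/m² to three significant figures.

Q̄ ≈ 0.00 W/m²

Solar longitude: λ_s = 360° × (357 − 133)/841.30 = 95.852°.
sin δ = sin 45.00° × sin 95.852° = 0.70342, so δ = +44.702°.
cos H₀ = −tan(-51.4°) tan(+44.702°) = 1.2397 ≥ 1 ⇒ polar night, H₀ = 0 and Q̄ = 0.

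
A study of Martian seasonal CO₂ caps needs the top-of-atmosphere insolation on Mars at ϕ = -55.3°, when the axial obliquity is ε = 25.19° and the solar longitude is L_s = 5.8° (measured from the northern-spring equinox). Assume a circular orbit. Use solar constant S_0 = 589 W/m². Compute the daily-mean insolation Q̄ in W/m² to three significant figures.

Solar declination: sin δ = sin ε · sin L_s = sin 25.19° × sin 5.8° = 0.04301, so δ = +2.465°.
cos h₀ = −tan(-55.3°) tan(+2.465°) = 0.0622, h₀ = 1.5086 rad.
Bracket: h₀ sin ϕ sin δ + cos ϕ cos δ sin h₀ = 1.5086×-0.82214×0.04301 + 0.56928×0.99907×0.99807 = -0.053344 + 0.567653 = 0.514309.
Q̄ = (S_0/π) × [bracket] = (589/π) × 0.514309 = 96.42 W/m².

Q̄ ≈ 96.4 W/m²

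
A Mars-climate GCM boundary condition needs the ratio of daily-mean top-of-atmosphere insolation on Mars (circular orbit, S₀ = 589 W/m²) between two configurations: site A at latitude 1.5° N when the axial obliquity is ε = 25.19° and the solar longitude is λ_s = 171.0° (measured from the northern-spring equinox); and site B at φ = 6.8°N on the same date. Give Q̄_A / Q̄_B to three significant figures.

— Configuration A (φ=+1.5°):
Solar declination: sin δ = sin ε · sin λ_s = sin 25.19° × sin 171.0° = 0.06658, so δ = +3.818°.
cos H₀ = −tan(+1.5°) tan(+3.818°) = -0.0017, H₀ = 1.5725 rad.
Bracket: H₀ sin φ sin δ + cos φ cos δ sin H₀ = 1.5725×0.02618×0.06658 + 0.99966×0.99778×1.00000 = 0.002741 + 0.997441 = 1.000182.
Q̄ = (S₀/π) × [bracket] = (589/π) × 1.000182 = 187.52 W/m².
— Configuration B (φ=+6.8°):
cos H₀ = −tan(+6.8°) tan(+3.818°) = -0.0080, H₀ = 1.5788 rad.
Bracket: H₀ sin φ sin δ + cos φ cos δ sin H₀ = 1.5788×0.11840×0.06658 + 0.99297×0.99778×0.99997 = 0.012446 + 0.990736 = 1.003182.
Q̄ = (S₀/π) × [bracket] = (589/π) × 1.003182 = 188.08 W/m².
Ratio Q̄_A / Q̄_B = 187.52 / 188.08 = 0.9970.

Q̄_A / Q̄_B ≈ 0.997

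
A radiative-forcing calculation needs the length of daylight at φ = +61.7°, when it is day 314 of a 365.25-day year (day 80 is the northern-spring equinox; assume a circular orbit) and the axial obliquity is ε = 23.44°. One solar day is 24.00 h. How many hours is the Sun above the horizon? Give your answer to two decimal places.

Solar longitude: λ_s = 360° × (314 − 80)/365.25 = 230.637°.
sin δ = sin 23.44° × sin 230.637° = -0.30755, so δ = -17.911°.
cos H₀ = −tan φ · tan δ = −tan(+61.7°) × tan(-17.911°) = 0.6003, so H₀ = 0.9270 rad = 53.11°.
Daylight = 2H₀/(2π) × 24.00 h = (0.9270/π) × 24.00 = 7.08 h.

7.08 h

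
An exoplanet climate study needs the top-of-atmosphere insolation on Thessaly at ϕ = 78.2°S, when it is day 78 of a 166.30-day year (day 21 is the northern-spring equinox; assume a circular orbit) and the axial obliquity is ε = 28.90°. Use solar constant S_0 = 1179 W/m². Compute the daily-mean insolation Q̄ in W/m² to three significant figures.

Solar longitude: L_s = 360° × (78 − 21)/166.30 = 123.391°.
sin δ = sin 28.90° × sin 123.391° = 0.40351, so δ = +23.798°.
cos h₀ = −tan(-78.2°) tan(+23.798°) = 2.1110 ≥ 1 ⇒ polar night, h₀ = 0 and Q̄ = 0.

Q̄ ≈ 0.00 W/m²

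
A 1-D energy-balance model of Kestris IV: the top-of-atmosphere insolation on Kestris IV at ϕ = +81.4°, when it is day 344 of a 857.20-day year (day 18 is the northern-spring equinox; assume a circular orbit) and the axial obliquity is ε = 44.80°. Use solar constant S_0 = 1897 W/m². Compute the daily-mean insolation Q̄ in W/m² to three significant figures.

Q̄ ≈ 903 W/m²

Solar longitude: L_s = 360° × (344 − 18)/857.20 = 136.911°.
sin δ = sin 44.80° × sin 136.911° = 0.48136, so δ = +28.774°.
cos h₀ = −tan(+81.4°) tan(+28.774°) = -3.6312 ≤ −1 ⇒ polar day, h₀ = π.
Bracket: h₀ sin ϕ sin δ + cos ϕ cos δ sin h₀ = 3.1416×0.98876×0.48136 + 0.14954×0.87652×0.00000 = 1.495243 + 0.000000 = 1.495243.
Q̄ = (S_0/π) × [bracket] = (1897/π) × 1.495243 = 902.9 W/m².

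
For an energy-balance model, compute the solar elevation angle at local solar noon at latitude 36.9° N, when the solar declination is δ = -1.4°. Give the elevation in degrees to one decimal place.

51.7°

At local noon the hour angle is zero, so the zenith angle equals |ϕ − δ| = |+36.9° − (-1.400°)| = 38.300°.
Elevation = 90° − 38.300° = 51.7°.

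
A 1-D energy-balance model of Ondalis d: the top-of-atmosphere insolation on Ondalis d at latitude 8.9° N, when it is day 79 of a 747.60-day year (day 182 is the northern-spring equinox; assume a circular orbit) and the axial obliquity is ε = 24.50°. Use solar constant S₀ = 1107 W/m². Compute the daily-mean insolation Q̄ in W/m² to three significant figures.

Solar longitude: λ_s = 360° × (79 − 182)/747.60 = -49.599°, i.e. -49.599° + 360° = 310.401°.
sin δ = sin 24.50° × sin 310.401° = -0.31580, so δ = -18.409°.
cos H₀ = −tan(+8.9°) tan(-18.409°) = 0.0521, H₀ = 1.5187 rad.
Bracket: H₀ sin φ sin δ + cos φ cos δ sin H₀ = 1.5187×0.15471×-0.31580 + 0.98796×0.94883×0.99864 = -0.074200 + 0.936131 = 0.861931.
Q̄ = (S₀/π) × [bracket] = (1107/π) × 0.861931 = 303.7 W/m².

Q̄ ≈ 304 W/m²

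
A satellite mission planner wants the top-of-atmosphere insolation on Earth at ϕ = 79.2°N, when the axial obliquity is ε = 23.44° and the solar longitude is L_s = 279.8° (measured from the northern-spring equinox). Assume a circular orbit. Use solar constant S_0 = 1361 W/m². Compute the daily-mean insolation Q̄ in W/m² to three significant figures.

Q̄ ≈ 0.00 W/m²

Solar declination: sin δ = sin ε · sin L_s = sin 23.44° × sin 279.8° = -0.39198, so δ = -23.078°.
cos h₀ = −tan(+79.2°) tan(-23.078°) = 2.2336 ≥ 1 ⇒ polar night, h₀ = 0 and Q̄ = 0.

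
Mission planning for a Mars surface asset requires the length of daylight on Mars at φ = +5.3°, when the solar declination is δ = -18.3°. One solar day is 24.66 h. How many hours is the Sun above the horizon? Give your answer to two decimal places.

cos H₀ = −tan φ · tan δ = −tan(+5.3°) × tan(-18.300°) = 0.0307, so H₀ = 1.5401 rad = 88.24°.
Daylight = 2H₀/(2π) × 24.66 h = (1.5401/π) × 24.66 = 12.09 h.

12.09 h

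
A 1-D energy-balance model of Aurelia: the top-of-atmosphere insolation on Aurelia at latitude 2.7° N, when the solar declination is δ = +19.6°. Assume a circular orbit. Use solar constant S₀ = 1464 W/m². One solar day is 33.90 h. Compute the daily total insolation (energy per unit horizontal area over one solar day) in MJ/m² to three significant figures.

54.9 MJ/m²

cos H₀ = −tan(+2.7°) tan(+19.600°) = -0.0168, H₀ = 1.5876 rad.
Bracket: H₀ sin φ sin δ + cos φ cos δ sin H₀ = 1.5876×0.04711×0.33545 + 0.99889×0.94206×0.99986 = 0.025089 + 0.940883 = 0.965972.
Q̄ = (S₀/π) × [bracket] = (1464/π) × 0.965972 = 450.15 W/m².
Daily total = Q̄ × 33.90 h × 3600 s/h = 450.15 × 33.90 × 3600 / 10⁶ = 54.94 MJ/m².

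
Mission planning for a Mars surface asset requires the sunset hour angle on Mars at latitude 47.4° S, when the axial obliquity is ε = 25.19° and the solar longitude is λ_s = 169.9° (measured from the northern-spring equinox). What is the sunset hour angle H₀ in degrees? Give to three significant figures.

H₀ = 85.3°

Solar declination: sin δ = sin ε · sin λ_s = sin 25.19° × sin 169.9° = 0.07464, so δ = +4.281°.
cos H₀ = −tan φ · tan δ = −tan(-47.4°) × tan(+4.281°) = 0.0814, so H₀ = 1.4893 rad = 85.33°.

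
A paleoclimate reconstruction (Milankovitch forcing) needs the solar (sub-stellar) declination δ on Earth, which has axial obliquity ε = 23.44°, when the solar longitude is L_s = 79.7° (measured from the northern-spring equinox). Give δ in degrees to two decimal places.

δ = +23.04°

sin δ = sin ε · sin L_s = sin 23.44° × sin 79.7° = 0.391378.
δ = arcsin(0.391378) = +23.04°.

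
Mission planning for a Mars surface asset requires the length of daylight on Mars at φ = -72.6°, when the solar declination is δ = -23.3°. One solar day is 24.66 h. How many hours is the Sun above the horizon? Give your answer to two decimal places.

Sunrise equation: cos H₀ = −tan φ · tan δ = -1.3743 ≤ −1, so the Sun never sets (polar day) and H₀ = π.
Daylight = 2H₀/(2π) × 24.66 h = (3.1416/π) × 24.66 = 24.66 h.

24.66 h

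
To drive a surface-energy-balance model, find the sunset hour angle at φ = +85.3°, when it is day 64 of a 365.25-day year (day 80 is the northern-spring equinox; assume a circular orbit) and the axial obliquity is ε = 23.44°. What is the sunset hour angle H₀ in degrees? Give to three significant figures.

H₀ = 0.00°

Solar longitude: λ_s = 360° × (64 − 80)/365.25 = -15.770°, i.e. -15.770° + 360° = 344.230°.
sin δ = sin 23.44° × sin 344.230° = -0.10811, so δ = -6.206°.
cos H₀ = −tan φ · tan δ = 1.3227 ≥ 1, so the Sun never rises (polar night) and H₀ = 0.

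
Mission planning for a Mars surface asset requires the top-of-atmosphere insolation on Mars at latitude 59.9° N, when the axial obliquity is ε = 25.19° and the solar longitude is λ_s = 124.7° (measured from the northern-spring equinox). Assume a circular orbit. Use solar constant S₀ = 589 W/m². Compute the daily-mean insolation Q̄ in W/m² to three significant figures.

Q̄ ≈ 196 W/m²

Solar declination: sin δ = sin ε · sin λ_s = sin 25.19° × sin 124.7° = 0.34992, so δ = +20.483°.
cos H₀ = −tan(+59.9°) tan(+20.483°) = -0.6444, H₀ = 2.2710 rad.
Bracket: H₀ sin φ sin δ + cos φ cos δ sin H₀ = 2.2710×0.86515×0.34992 + 0.50151×0.93678×0.76470 = 0.687507 + 0.359260 = 1.046767.
Q̄ = (S₀/π) × [bracket] = (589/π) × 1.046767 = 196.3 W/m².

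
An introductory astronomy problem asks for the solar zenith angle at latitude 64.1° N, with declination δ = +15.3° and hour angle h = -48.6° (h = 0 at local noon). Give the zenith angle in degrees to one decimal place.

cos θ_z = sin φ sin δ + cos φ cos δ cos h = 0.237369 + 0.278624 = 0.515993.
θ_z = arccos(0.515993) = 58.9°.

θ_z = 58.9°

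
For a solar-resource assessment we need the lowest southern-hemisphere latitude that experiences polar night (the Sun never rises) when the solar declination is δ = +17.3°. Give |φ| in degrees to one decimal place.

Polar night requires cos H₀ = −tan φ tan δ ≥ 1, i.e. tan φ tan δ ≤ −1.
The boundary is |tan φ| · |tan δ| = 1, so |φ| = 90° − |δ| = 90° − 17.3° = 72.7° in the southern hemisphere.

|φ| = 72.7°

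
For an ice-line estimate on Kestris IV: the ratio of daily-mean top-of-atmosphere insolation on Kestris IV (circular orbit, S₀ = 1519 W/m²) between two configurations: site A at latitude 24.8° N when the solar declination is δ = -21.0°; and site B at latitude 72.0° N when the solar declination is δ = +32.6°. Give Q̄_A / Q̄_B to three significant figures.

Q̄_A / Q̄_B ≈ 0.388

— Configuration A (φ=+24.8°):
cos H₀ = −tan(+24.8°) tan(-21.000°) = 0.1774, H₀ = 1.3925 rad.
Bracket: H₀ sin φ sin δ + cos φ cos δ sin H₀ = 1.3925×0.41945×-0.35837 + 0.90778×0.93358×0.98414 = -0.209318 + 0.834044 = 0.624726.
Q̄ = (S₀/π) × [bracket] = (1519/π) × 0.624726 = 302.06 W/m².
— Configuration B (φ=+72.0°):
cos H₀ = −tan(+72.0°) tan(+32.600°) = -1.9683 ≤ −1 ⇒ polar day, H₀ = π.
Bracket: H₀ sin φ sin δ + cos φ cos δ sin H₀ = 3.1416×0.95106×0.53877 + 0.30902×0.84245×0.00000 = 1.609764 + 0.000000 = 1.609764.
Q̄ = (S₀/π) × [bracket] = (1519/π) × 1.609764 = 778.34 W/m².
Ratio Q̄_A / Q̄_B = 302.06 / 778.34 = 0.3881.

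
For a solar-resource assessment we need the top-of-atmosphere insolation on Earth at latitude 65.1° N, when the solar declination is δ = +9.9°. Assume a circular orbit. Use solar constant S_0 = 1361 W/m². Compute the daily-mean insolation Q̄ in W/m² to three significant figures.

cos h₀ = −tan(+65.1°) tan(+9.900°) = -0.3760, h₀ = 1.9563 rad.
Bracket: h₀ sin ϕ sin δ + cos ϕ cos δ sin h₀ = 1.9563×0.90704×0.17193 + 0.42104×0.98511×0.92662 = 0.305080 + 0.384335 = 0.689415.
Q̄ = (S_0/π) × [bracket] = (1361/π) × 0.689415 = 298.7 W/m².

Q̄ ≈ 299 W/m²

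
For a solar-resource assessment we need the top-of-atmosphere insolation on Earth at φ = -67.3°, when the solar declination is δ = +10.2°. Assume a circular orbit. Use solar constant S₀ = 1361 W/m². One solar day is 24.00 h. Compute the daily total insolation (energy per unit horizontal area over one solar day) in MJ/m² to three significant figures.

5.95 MJ/m²

cos H₀ = −tan(-67.3°) tan(+10.200°) = 0.4301, H₀ = 1.1262 rad.
Bracket: H₀ sin φ sin δ + cos φ cos δ sin H₀ = 1.1262×-0.92254×0.17708 + 0.38591×0.98420×0.90277 = -0.183980 + 0.342883 = 0.158903.
Q̄ = (S₀/π) × [bracket] = (1361/π) × 0.158903 = 68.840 W/m².
Daily total = Q̄ × 24.00 h × 3600 s/h = 68.840 × 24.00 × 3600 / 10⁶ = 5.948 MJ/m².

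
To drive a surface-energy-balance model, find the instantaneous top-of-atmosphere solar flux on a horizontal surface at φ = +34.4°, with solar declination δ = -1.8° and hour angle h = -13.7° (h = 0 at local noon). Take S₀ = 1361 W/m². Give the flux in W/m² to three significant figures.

cos θ_z = sin φ sin δ + cos φ cos δ cos h = -0.017746 + 0.801243 = 0.783497.
Flux = S₀ · cos θ_z = 1361 × 0.783497 = 1066 W/m².

1.07e+03 W/m²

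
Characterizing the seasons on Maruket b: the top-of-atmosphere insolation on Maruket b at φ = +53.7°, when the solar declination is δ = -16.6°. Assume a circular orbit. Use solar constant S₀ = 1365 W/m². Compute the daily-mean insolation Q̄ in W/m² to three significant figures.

Q̄ ≈ 110 W/m²

cos H₀ = −tan(+53.7°) tan(-16.600°) = 0.4058, H₀ = 1.1529 rad.
Bracket: H₀ sin φ sin δ + cos φ cos δ sin H₀ = 1.1529×0.80593×-0.28569 + 0.59201×0.95832×0.91395 = -0.265451 + 0.518516 = 0.253065.
Q̄ = (S₀/π) × [bracket] = (1365/π) × 0.253065 = 110.0 W/m².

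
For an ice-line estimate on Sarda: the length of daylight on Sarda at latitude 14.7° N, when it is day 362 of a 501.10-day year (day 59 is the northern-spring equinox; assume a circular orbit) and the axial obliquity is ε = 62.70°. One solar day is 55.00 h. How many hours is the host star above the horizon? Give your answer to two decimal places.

Solar longitude: L_s = 360° × (362 − 59)/501.10 = 217.681°.
sin δ = sin 62.70° × sin 217.681° = -0.54318, so δ = -32.900°.
cos h₀ = −tan ϕ · tan δ = −tan(+14.7°) × tan(-32.900°) = 0.1697, so h₀ = 1.4002 rad = 80.23°.
Daylight = 2h₀/(2π) × 55.00 h = (1.4002/π) × 55.00 = 24.51 h.

24.51 h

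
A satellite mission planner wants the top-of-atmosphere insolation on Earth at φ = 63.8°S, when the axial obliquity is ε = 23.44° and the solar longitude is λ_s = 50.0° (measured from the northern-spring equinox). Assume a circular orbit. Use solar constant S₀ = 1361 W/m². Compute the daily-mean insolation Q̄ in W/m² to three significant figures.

Solar declination: sin δ = sin ε · sin λ_s = sin 23.44° × sin 50.0° = 0.30472, so δ = +17.742°.
cos H₀ = −tan(-63.8°) tan(+17.742°) = 0.6502, H₀ = 0.8629 rad.
Bracket: H₀ sin φ sin δ + cos φ cos δ sin H₀ = 0.8629×-0.89726×0.30472 + 0.44151×0.95244×0.75976 = -0.235928 + 0.319488 = 0.083560.
Q̄ = (S₀/π) × [bracket] = (1361/π) × 0.083560 = 36.20 W/m².

Q̄ ≈ 36.2 W/m²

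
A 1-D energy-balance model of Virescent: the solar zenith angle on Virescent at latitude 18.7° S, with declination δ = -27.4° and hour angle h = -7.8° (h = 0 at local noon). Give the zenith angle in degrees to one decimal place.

cos θ_z = sin φ sin δ + cos φ cos δ cos h = 0.147546 + 0.833167 = 0.980713.
θ_z = arccos(0.980713) = 11.3°.

θ_z = 11.3°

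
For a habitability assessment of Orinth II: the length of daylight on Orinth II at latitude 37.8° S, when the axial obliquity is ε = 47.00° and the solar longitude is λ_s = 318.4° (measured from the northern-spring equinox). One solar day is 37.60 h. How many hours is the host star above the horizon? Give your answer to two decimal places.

24.13 h

Solar declination: sin δ = sin ε · sin λ_s = sin 47.00° × sin 318.4° = -0.48556, so δ = -29.049°.
cos H₀ = −tan φ · tan δ = −tan(-37.8°) × tan(-29.049°) = -0.4308, so H₀ = 2.0162 rad = 115.52°.
Daylight = 2H₀/(2π) × 37.60 h = (2.0162/π) × 37.60 = 24.13 h.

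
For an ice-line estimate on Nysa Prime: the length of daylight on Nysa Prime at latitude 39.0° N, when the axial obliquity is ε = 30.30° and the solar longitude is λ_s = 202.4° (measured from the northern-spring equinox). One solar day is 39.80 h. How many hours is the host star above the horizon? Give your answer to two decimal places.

Solar declination: sin δ = sin ε · sin λ_s = sin 30.30° × sin 202.4° = -0.19226, so δ = -11.085°.
cos H₀ = −tan φ · tan δ = −tan(+39.0°) × tan(-11.085°) = 0.1586, so H₀ = 1.4115 rad = 80.87°.
Daylight = 2H₀/(2π) × 39.80 h = (1.4115/π) × 39.80 = 17.88 h.

17.88 h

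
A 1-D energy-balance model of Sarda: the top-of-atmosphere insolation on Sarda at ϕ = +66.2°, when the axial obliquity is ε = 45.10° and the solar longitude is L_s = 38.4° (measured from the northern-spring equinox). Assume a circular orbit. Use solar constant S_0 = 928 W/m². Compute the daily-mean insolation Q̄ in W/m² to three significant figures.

Q̄ ≈ 374 W/m²

Solar declination: sin δ = sin ε · sin L_s = sin 45.10° × sin 38.4° = 0.43998, so δ = +26.103°.
cos h₀ = −tan(+66.2°) tan(+26.103°) = -1.1109 ≤ −1 ⇒ polar day, h₀ = π.
Bracket: h₀ sin ϕ sin δ + cos ϕ cos δ sin h₀ = 3.1416×0.91496×0.43998 + 0.40355×0.89801×0.00000 = 1.264695 + 0.000000 = 1.264695.
Q̄ = (S_0/π) × [bracket] = (928/π) × 1.264695 = 373.6 W/m².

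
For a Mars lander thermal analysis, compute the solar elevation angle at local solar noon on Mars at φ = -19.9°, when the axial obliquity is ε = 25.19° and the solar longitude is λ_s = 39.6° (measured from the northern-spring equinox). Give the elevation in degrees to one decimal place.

54.4°

Solar declination: sin δ = sin ε · sin λ_s = sin 25.19° × sin 39.6° = 0.27130, so δ = +15.742°.
At local noon the hour angle is zero, so the zenith angle equals |φ − δ| = |-19.9° − (+15.742°)| = 35.642°.
Elevation = 90° − 35.642° = 54.4°.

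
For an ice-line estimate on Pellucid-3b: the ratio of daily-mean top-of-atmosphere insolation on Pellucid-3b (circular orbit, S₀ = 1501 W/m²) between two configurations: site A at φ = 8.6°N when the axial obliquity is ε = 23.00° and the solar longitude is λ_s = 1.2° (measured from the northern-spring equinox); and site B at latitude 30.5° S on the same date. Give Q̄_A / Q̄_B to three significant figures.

— Configuration A (φ=+8.6°):
Solar declination: sin δ = sin ε · sin λ_s = sin 23.00° × sin 1.2° = 0.00818, so δ = +0.469°.
cos H₀ = −tan(+8.6°) tan(+0.469°) = -0.0012, H₀ = 1.5720 rad.
Bracket: H₀ sin φ sin δ + cos φ cos δ sin H₀ = 1.5720×0.14954×0.00818 + 0.98876×0.99997×1.00000 = 0.001923 + 0.988730 = 0.990653.
Q̄ = (S₀/π) × [bracket] = (1501/π) × 0.990653 = 473.32 W/m².
— Configuration B (φ=-30.5°):
cos H₀ = −tan(-30.5°) tan(+0.469°) = 0.0048, H₀ = 1.5660 rad.
Bracket: H₀ sin φ sin δ + cos φ cos δ sin H₀ = 1.5660×-0.50754×0.00818 + 0.86163×0.99997×0.99999 = -0.006502 + 0.861596 = 0.855094.
Q̄ = (S₀/π) × [bracket] = (1501/π) × 0.855094 = 408.55 W/m².
Ratio Q̄_A / Q̄_B = 473.32 / 408.55 = 1.159.

Q̄_A / Q̄_B ≈ 1.16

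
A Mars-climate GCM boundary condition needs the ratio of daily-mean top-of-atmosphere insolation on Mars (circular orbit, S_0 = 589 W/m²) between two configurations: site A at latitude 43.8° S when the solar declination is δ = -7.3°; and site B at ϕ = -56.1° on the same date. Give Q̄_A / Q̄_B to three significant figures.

— Configuration A (ϕ=-43.8°):
cos h₀ = −tan(-43.8°) tan(-7.300°) = -0.1228, h₀ = 1.6940 rad.
Bracket: h₀ sin ϕ sin δ + cos ϕ cos δ sin h₀ = 1.6940×-0.69214×-0.12706 + 0.72176×0.99189×0.99243 = 0.148976 + 0.710487 = 0.859463.
Q̄ = (S_0/π) × [bracket] = (589/π) × 0.859463 = 161.14 W/m².
— Configuration B (ϕ=-56.1°):
cos h₀ = −tan(-56.1°) tan(-7.300°) = -0.1906, h₀ = 1.7626 rad.
Bracket: h₀ sin ϕ sin δ + cos ϕ cos δ sin h₀ = 1.7626×-0.83001×-0.12706 + 0.55775×0.99189×0.98166 = 0.185886 + 0.543080 = 0.728966.
Q̄ = (S_0/π) × [bracket] = (589/π) × 0.728966 = 136.67 W/m².
Ratio Q̄_A / Q̄_B = 161.14 / 136.67 = 1.179.

Q̄_A / Q̄_B ≈ 1.18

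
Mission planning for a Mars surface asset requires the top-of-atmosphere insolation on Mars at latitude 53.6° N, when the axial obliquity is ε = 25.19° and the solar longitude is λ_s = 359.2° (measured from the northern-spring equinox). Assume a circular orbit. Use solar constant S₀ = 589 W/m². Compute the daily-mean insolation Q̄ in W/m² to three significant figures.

Solar declination: sin δ = sin ε · sin λ_s = sin 25.19° × sin 359.2° = -0.00594, so δ = -0.340°.
cos H₀ = −tan(+53.6°) tan(-0.340°) = 0.0081, H₀ = 1.5627 rad.
Bracket: H₀ sin φ sin δ + cos φ cos δ sin H₀ = 1.5627×0.80489×-0.00594 + 0.59342×0.99998×0.99997 = -0.007471 + 0.593390 = 0.585919.
Q̄ = (S₀/π) × [bracket] = (589/π) × 0.585919 = 109.9 W/m².

Q̄ ≈ 110 W/m²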